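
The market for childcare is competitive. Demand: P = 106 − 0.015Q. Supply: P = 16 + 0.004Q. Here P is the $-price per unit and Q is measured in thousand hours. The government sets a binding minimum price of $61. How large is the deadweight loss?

Competitive equilibrium: 106 − 0.015Q = 16 + 0.004Q → Q* = 4736.8421, P* = 34.9474.
At the floor P = 61, quantity demanded = (106 − 61)/0.015 = 3000.
Sellers' marginal cost at Q' = 3000: 16 + 0.004·3000 = 28.
ΔQ = 4736.8421 − 3000 = 1736.8421; wedge = 61 − 28 = 33.
Deadweight loss = ½ × 1736.8421 × 33 = $28657.89 thousand.

$28657.89 thousand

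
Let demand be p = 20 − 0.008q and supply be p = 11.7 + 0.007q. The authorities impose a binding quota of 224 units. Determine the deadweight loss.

813.45

Competitive equilibrium: 20 − 0.008q = 11.7 + 0.007q → q* = 553.3333, p* = 15.5733.
At q = 224: demand price = 20 − 0.008·224 = 18.208; supply price = 11.7 + 0.007·224 = 13.268.
Δq = 553.3333 − 224 = 329.3333; wedge = 18.208 − 13.268 = 4.94.
Welfare loss = ½ × 329.3333 × 4.94 = 813.45.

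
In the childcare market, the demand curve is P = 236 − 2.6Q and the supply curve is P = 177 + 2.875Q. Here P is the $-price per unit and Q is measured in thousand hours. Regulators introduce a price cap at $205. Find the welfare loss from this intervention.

$2.94 thousand

Competitive equilibrium: 236 − 2.6Q = 177 + 2.875Q → Q* = 10.7763, P* = 207.9817.
At the ceiling P = 205, quantity supplied = (205 − 177)/2.875 = 9.7391.
Willingness to pay at Q' = 9.7391: 236 − 2.6·9.7391 = 210.6783.
ΔQ = 10.7763 − 9.7391 = 1.0372; wedge = 210.6783 − 205 = 5.6783.
DWL = ½ × 1.0372 × 5.6783 = $2.94 thousand.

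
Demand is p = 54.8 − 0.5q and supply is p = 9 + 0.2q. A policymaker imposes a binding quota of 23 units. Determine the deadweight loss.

Competitive equilibrium: 54.8 − 0.5q = 9 + 0.2q → q* = 65.4286, p* = 22.0857.
At q = 23: demand price = 54.8 − 0.5·23 = 43.3; supply price = 9 + 0.2·23 = 13.6.
Δq = 65.4286 − 23 = 42.4286; wedge = 43.3 − 13.6 = 29.7.
Deadweight loss = ½ × 42.4286 × 29.7 = 630.06.

630.06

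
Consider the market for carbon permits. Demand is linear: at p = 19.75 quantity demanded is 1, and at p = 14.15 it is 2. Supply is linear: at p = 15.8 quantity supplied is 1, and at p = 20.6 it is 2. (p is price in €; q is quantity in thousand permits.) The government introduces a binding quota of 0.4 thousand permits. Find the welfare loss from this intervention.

Demand slope = (14.15 − 19.75)/(2 − 1) = −5.6, so p = 25.35 − 5.6q.
Supply slope = (20.6 − 15.8)/(2 − 1) = 4.8, so p = 11 + 4.8q.
Competitive equilibrium: 25.35 − 5.6q = 11 + 4.8q → q* = 1.3798, p* = 17.6231.
At q = 0.4: demand price = 25.35 − 5.6·0.4 = 23.11; supply price = 11 + 4.8·0.4 = 12.92.
Δq = 1.3798 − 0.4 = 0.9798; wedge = 23.11 − 12.92 = 10.19.
The triangle = ½ × 0.9798 × 10.19 = €4.99 thousand.

€4.99 thousand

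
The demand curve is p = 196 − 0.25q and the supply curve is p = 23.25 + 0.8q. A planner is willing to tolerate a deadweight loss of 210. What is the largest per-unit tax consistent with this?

21

Competitive equilibrium: 196 − 0.25q = 23.25 + 0.8q → q* = 164.5238, p* = 154.869.
A tax t gives Δq = t/1.05 and wedge t, so DWL = t²/2.1.
t²/2.1 = 210 → t² = 441 → t = 21.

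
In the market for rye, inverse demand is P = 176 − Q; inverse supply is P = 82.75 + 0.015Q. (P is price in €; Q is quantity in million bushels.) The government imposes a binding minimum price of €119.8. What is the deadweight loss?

€645.79 million

Competitive equilibrium: 176 − Q = 82.75 + 0.015Q → Q* = 91.8719, P* = 84.1281.
At the floor P = 119.8, quantity demanded = (176 − 119.8)/1 = 56.2.
Sellers' marginal cost at Q' = 56.2: 82.75 + 0.015·56.2 = 83.593.
ΔQ = 91.8719 − 56.2 = 35.6719; wedge = 119.8 − 83.593 = 36.207.
Deadweight loss = ½ × 35.6719 × 36.207 = €645.79 million.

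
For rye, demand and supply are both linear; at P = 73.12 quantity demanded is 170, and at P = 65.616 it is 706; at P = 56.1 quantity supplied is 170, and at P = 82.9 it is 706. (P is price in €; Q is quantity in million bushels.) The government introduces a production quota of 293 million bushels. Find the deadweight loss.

€653.80 million

Demand slope = (65.616 − 73.12)/(706 − 170) = −0.014, so P = 75.5 − 0.014Q.
Supply slope = (82.9 − 56.1)/(706 − 170) = 0.05, so P = 47.6 + 0.05Q.
Competitive equilibrium: 75.5 − 0.014Q = 47.6 + 0.05Q → Q* = 435.9375, P* = 69.3969.
At Q = 293: demand price = 75.5 − 0.014·293 = 71.398; supply price = 47.6 + 0.05·293 = 62.25.
ΔQ = 435.9375 − 293 = 142.9375; wedge = 71.398 − 62.25 = 9.148.
Welfare loss = ½ × 142.9375 × 9.148 = €653.80 million.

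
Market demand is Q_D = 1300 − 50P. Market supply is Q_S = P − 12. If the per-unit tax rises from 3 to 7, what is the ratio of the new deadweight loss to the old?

In inverse form: demand P = 26 − 0.02Q, supply P = 12 + Q.
Competitive equilibrium: 26 − 0.02Q = 12 + Q → Q* = 13.7255, P* = 25.7255.
For a per-unit tax t: ΔQ = t/1.02, so DWL = ½·t·(t/1.02) = t²/2.04.
At t = 3: DWL = 4.412. At t = 7: DWL = 24.020.
Ratio = (7/3)² = 5.444.

5.444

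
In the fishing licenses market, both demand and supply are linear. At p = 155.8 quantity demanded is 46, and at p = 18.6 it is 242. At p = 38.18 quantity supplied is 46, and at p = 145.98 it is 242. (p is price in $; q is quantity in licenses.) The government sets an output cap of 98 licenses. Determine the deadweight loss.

Demand slope = (18.6 − 155.8)/(242 − 46) = −0.7, so p = 188 − 0.7q.
Supply slope = (145.98 − 38.18)/(242 − 46) = 0.55, so p = 12.88 + 0.55q.
Competitive equilibrium: 188 − 0.7q = 12.88 + 0.55q → q* = 140.096, p* = 89.9328.
At q = 98: demand price = 188 − 0.7·98 = 119.4; supply price = 12.88 + 0.55·98 = 66.78.
Δq = 140.096 − 98 = 42.096; wedge = 119.4 − 66.78 = 52.62.
The triangle = ½ × 42.096 × 52.62 = $1107.55.

$1107.55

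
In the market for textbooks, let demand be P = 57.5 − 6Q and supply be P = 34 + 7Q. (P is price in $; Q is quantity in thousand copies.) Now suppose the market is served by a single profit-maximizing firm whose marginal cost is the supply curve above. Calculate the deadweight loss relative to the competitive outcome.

$2.12 thousand

Competitive equilibrium: 57.5 − 6Q = 34 + 7Q → Q* = 1.8077, P* = 46.6538.
Marginal revenue: MR = 57.5 − 12Q. Set MR = MC: 57.5 − 12Q = 34 + 7Q → Q_m = 1.2368.
Price P_m = 57.5 − 6·1.2368 = 50.0792; MC(Q_m) = 34 + 7·1.2368 = 42.6576.
Competitive Q* = 1.8077, so ΔQ = 0.5709; wedge = 50.0792 − 42.6576 = 7.4216.
The triangle = ½ × 0.5709 × 7.4216 = $2.12 thousand.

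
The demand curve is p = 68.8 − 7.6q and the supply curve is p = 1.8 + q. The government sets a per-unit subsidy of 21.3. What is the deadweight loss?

26.38

Competitive equilibrium: 68.8 − 7.6q = 1.8 + q → q* = 7.7907, p* = 9.5907.
The subsidy lowers effective supply by 21.3: p = q − 19.5.
New quantity: 68.8 − 7.6q = q − 19.5 → q' = 10.2674.
Overproduction Δq = 10.2674 − 7.7907 = 2.4767; wedge = subsidy = 21.3.
Deadweight loss = ½ × 2.4767 × 21.3 = 26.38.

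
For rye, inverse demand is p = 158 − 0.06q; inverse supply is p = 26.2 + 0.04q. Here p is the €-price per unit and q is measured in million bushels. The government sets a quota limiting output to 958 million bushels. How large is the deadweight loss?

€6480 million

Competitive equilibrium: 158 − 0.06q = 26.2 + 0.04q → q* = 1318, p* = 78.92.
At q = 958: demand price = 158 − 0.06·958 = 100.52; supply price = 26.2 + 0.04·958 = 64.52.
Δq = 1318 − 958 = 360; wedge = 100.52 − 64.52 = 36.
Welfare loss = ½ × 360 × 36 = €6480 million.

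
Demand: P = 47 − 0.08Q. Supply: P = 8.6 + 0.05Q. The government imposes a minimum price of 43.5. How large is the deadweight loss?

Competitive equilibrium: 47 − 0.08Q = 8.6 + 0.05Q → Q* = 295.3846, P* = 23.3692.
At the floor P = 43.5, quantity demanded = (47 − 43.5)/0.08 = 43.75.
Sellers' marginal cost at Q' = 43.75: 8.6 + 0.05·43.75 = 10.7875.
ΔQ = 295.3846 − 43.75 = 251.6346; wedge = 43.5 − 10.7875 = 32.7125.
Welfare loss = ½ × 251.6346 × 32.7125 = 4115.80.

4115.80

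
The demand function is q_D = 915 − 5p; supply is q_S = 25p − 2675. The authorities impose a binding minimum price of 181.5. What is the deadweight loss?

11470.08

In inverse form: demand p = 183 − 0.2q, supply p = 107 + 0.04q.
Competitive equilibrium: 183 − 0.2q = 107 + 0.04q → q* = 316.6667, p* = 119.6667.
At the floor p = 181.5, quantity demanded = (183 − 181.5)/0.2 = 7.5.
Sellers' marginal cost at q' = 7.5: 107 + 0.04·7.5 = 107.3.
Δq = 316.6667 − 7.5 = 309.1667; wedge = 181.5 − 107.3 = 74.2.
DWL = ½ × 309.1667 × 74.2 = 11470.08.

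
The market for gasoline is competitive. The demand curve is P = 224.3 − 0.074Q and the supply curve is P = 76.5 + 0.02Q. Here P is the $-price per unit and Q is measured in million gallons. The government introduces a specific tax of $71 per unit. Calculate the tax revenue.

$58008.51 million

Competitive equilibrium: 224.3 − 0.074Q = 76.5 + 0.02Q → Q* = 1572.3404, P* = 107.9468.
With the tax, the buyer price exceeds the seller price by 71: (224.3 − 0.074Q) − (76.5 + 0.02Q) = 71 → Q' = 817.0213.
Tax revenue = 71 × 817.0213 = $58008.51 million.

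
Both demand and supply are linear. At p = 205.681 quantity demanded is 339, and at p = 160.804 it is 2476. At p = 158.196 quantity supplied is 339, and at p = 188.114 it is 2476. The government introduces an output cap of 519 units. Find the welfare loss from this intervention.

24231.49

Demand slope = (160.804 − 205.681)/(2476 − 339) = −0.021, so p = 212.8 − 0.021q.
Supply slope = (188.114 − 158.196)/(2476 − 339) = 0.014, so p = 153.45 + 0.014q.
Competitive equilibrium: 212.8 − 0.021q = 153.45 + 0.014q → q* = 1695.7143, p* = 177.19.
At q = 519: demand price = 212.8 − 0.021·519 = 201.901; supply price = 153.45 + 0.014·519 = 160.716.
Δq = 1695.7143 − 519 = 1176.7143; wedge = 201.901 − 160.716 = 41.185.
Welfare loss = ½ × 1176.7143 × 41.185 = 24231.49.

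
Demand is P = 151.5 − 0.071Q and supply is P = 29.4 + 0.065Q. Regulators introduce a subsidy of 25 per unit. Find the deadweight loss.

Competitive equilibrium: 151.5 − 0.071Q = 29.4 + 0.065Q → Q* = 897.7941, P* = 87.7566.
The subsidy lowers effective supply by 25: P = 4.4 + 0.065Q.
New quantity: 151.5 − 0.071Q = 4.4 + 0.065Q → Q' = 1081.6176.
Overproduction ΔQ = 1081.6176 − 897.7941 = 183.8235; wedge = subsidy = 25.
Deadweight loss = ½ × 183.8235 × 25 = 2297.79.

2297.79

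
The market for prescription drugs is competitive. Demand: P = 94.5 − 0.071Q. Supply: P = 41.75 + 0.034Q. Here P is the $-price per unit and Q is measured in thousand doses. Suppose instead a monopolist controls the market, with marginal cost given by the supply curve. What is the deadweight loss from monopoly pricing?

Competitive equilibrium: 94.5 − 0.071Q = 41.75 + 0.034Q → Q* = 502.38095, P* = 58.83095.
Marginal revenue: MR = 94.5 − 0.142Q. Set MR = MC: 94.5 − 0.142Q = 41.75 + 0.034Q → Q_m = 299.71591.
Price P_m = 94.5 − 0.071·299.71591 = 73.22017; MC(Q_m) = 41.75 + 0.034·299.71591 = 51.94034.
Competitive Q* = 502.38095, so ΔQ = 202.66504; wedge = 73.22017 − 51.94034 = 21.27983.
Welfare loss = ½ × 202.66504 × 21.27983 = $2156.34 thousand.

$2156.34 thousand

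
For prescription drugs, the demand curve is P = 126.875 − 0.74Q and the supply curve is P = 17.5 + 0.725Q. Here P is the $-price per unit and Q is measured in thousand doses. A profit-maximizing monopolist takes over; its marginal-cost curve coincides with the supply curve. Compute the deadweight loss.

Competitive equilibrium: 126.875 − 0.74Q = 17.5 + 0.725Q → Q* = 74.6587, P* = 71.6276.
Marginal revenue: MR = 126.875 − 1.48Q. Set MR = MC: 126.875 − 1.48Q = 17.5 + 0.725Q → Q_m = 49.6032.
Price P_m = 126.875 − 0.74·49.6032 = 90.1686; MC(Q_m) = 17.5 + 0.725·49.6032 = 53.4623.
Competitive Q* = 74.6587, so ΔQ = 25.0555; wedge = 90.1686 − 53.4623 = 36.7063.
DWL = ½ × 25.0555 × 36.7063 = $459.85 thousand.

$459.85 thousand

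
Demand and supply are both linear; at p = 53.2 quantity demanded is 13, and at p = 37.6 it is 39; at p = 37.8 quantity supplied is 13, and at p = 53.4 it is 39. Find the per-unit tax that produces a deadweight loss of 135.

18

Demand slope = (37.6 − 53.2)/(39 − 13) = −0.6, so p = 61 − 0.6q.
Supply slope = (53.4 − 37.8)/(39 − 13) = 0.6, so p = 30 + 0.6q.
Competitive equilibrium: 61 − 0.6q = 30 + 0.6q → q* = 25.8333, p* = 45.5.
A tax t gives Δq = t/1.2 and wedge t, so DWL = t²/2.4.
t²/2.4 = 135 → t² = 324 → t = 18.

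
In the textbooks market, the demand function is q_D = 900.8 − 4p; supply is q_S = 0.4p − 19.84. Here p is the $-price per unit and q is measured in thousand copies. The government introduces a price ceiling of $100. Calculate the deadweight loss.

In inverse form: demand p = 225.2 − 0.25q, supply p = 49.6 + 2.5q.
Competitive equilibrium: 225.2 − 0.25q = 49.6 + 2.5q → q* = 63.8545, p* = 209.2364.
At the ceiling p = 100, quantity supplied = (100 − 49.6)/2.5 = 20.16.
Willingness to pay at q' = 20.16: 225.2 − 0.25·20.16 = 220.16.
Δq = 63.8545 − 20.16 = 43.6945; wedge = 220.16 − 100 = 120.16.
The triangle = ½ × 43.6945 × 120.16 = $2625.17 thousand.

$2625.17 thousand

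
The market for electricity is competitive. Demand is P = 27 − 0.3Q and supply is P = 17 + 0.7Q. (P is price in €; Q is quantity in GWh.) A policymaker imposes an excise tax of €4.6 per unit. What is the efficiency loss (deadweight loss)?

€10.58

Competitive equilibrium: 27 − 0.3Q = 17 + 0.7Q → Q* = 10, P* = 24.
With the tax, the buyer price exceeds the seller price by 4.6: (27 − 0.3Q) − (17 + 0.7Q) = 4.6 → Q' = 5.4.
ΔQ = 10 − 5.4 = 4.6; the wedge equals the tax, 4.6.
DWL = ½ × 4.6 × 4.6 = €10.58.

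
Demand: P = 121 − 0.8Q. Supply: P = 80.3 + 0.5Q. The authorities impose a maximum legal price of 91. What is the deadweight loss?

Competitive equilibrium: 121 − 0.8Q = 80.3 + 0.5Q → Q* = 31.3077, P* = 95.9538.
At the ceiling P = 91, quantity supplied = (91 − 80.3)/0.5 = 21.4.
Willingness to pay at Q' = 21.4: 121 − 0.8·21.4 = 103.88.
ΔQ = 31.3077 − 21.4 = 9.9077; wedge = 103.88 − 91 = 12.88.
The triangle = ½ × 9.9077 × 12.88 = 63.81.

63.81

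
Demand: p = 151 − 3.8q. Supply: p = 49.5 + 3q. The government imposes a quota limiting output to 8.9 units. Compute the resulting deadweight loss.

Competitive equilibrium: 151 − 3.8q = 49.5 + 3q → q* = 14.9265, p* = 94.2794.
At q = 8.9: demand price = 151 − 3.8·8.9 = 117.18; supply price = 49.5 + 3·8.9 = 76.2.
Δq = 14.9265 − 8.9 = 6.0265; wedge = 117.18 − 76.2 = 40.98.
Welfare loss = ½ × 6.0265 × 40.98 = 123.48.

123.48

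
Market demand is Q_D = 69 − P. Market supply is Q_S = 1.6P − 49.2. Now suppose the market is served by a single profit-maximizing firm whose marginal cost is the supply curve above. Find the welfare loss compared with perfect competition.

65.33

In inverse form: demand P = 69 − Q, supply P = 30.75 + 0.625Q.
Competitive equilibrium: 69 − Q = 30.75 + 0.625Q → Q* = 23.5385, P* = 45.4615.
Marginal revenue: MR = 69 − 2Q. Set MR = MC: 69 − 2Q = 30.75 + 0.625Q → Q_m = 14.5714.
Price P_m = 69 − 1·14.5714 = 54.4286; MC(Q_m) = 30.75 + 0.625·14.5714 = 39.8571.
Competitive Q* = 23.5385, so ΔQ = 8.9671; wedge = 54.4286 − 39.8571 = 14.5715.
The triangle = ½ × 8.9671 × 14.5715 = 65.33.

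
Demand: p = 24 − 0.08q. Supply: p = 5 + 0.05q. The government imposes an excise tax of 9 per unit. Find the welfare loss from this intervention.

311.54

Competitive equilibrium: 24 − 0.08q = 5 + 0.05q → q* = 146.1538, p* = 12.3077.
With the tax, the buyer price exceeds the seller price by 9: (24 − 0.08q) − (5 + 0.05q) = 9 → q' = 76.9231.
Δq = 146.1538 − 76.9231 = 69.2307; the wedge equals the tax, 9.
Deadweight loss = ½ × 69.2307 × 9 = 311.54.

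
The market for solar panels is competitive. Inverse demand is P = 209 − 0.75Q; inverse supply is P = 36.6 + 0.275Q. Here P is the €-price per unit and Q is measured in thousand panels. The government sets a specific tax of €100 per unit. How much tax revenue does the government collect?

€7063.41 thousand

Competitive equilibrium: 209 − 0.75Q = 36.6 + 0.275Q → Q* = 168.1951, P* = 82.8537.
With the tax, the buyer price exceeds the seller price by 100: (209 − 0.75Q) − (36.6 + 0.275Q) = 100 → Q' = 70.6341.
Tax revenue = 100 × 70.6341 = €7063.41 thousand.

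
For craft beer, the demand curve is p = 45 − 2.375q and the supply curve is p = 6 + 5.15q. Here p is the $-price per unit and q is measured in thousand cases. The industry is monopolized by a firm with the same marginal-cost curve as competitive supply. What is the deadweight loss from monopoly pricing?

$5.82 thousand

Competitive equilibrium: 45 − 2.375q = 6 + 5.15q → q* = 5.1827, p* = 32.691.
Marginal revenue: MR = 45 − 4.75q. Set MR = MC: 45 − 4.75q = 6 + 5.15q → q_m = 3.9394.
Price p_m = 45 − 2.375·3.9394 = 35.6439; MC(q_m) = 6 + 5.15·3.9394 = 26.2879.
Competitive q* = 5.1827, so Δq = 1.2433; wedge = 35.6439 − 26.2879 = 9.356.
The triangle = ½ × 1.2433 × 9.356 = $5.82 thousand.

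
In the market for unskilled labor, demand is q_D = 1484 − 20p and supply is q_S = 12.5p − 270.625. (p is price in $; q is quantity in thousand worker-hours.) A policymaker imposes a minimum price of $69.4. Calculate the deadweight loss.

$6175.40 thousand

In inverse form: demand p = 74.2 − 0.05q, supply p = 21.65 + 0.08q.
Competitive equilibrium: 74.2 − 0.05q = 21.65 + 0.08q → q* = 404.2308, p* = 53.9885.
At the floor p = 69.4, quantity demanded = (74.2 − 69.4)/0.05 = 96.
Sellers' marginal cost at q' = 96: 21.65 + 0.08·96 = 29.33.
Δq = 404.2308 − 96 = 308.2308; wedge = 69.4 − 29.33 = 40.07.
Deadweight loss = ½ × 308.2308 × 40.07 = $6175.40 thousand.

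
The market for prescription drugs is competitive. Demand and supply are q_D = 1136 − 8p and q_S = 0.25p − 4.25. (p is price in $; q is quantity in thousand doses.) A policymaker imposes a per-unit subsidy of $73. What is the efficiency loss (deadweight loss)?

$645.94 thousand

In inverse form: demand p = 142 − 0.125q, supply p = 17 + 4q.
Competitive equilibrium: 142 − 0.125q = 17 + 4q → q* = 30.303, p* = 138.2121.
The subsidy lowers effective supply by 73: p = 4q − 56.
New quantity: 142 − 0.125q = 4q − 56 → q' = 48.
Overproduction Δq = 48 − 30.303 = 17.697; wedge = subsidy = 73.
Welfare loss = ½ × 17.697 × 73 = $645.94 thousand.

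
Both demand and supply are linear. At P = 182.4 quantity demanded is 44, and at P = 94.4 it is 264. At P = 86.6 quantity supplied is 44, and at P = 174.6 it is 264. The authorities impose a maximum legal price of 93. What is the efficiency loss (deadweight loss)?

4305.625

Demand slope = (94.4 − 182.4)/(264 − 44) = −0.4, so P = 200 − 0.4Q.
Supply slope = (174.6 − 86.6)/(264 − 44) = 0.4, so P = 69 + 0.4Q.
Competitive equilibrium: 200 − 0.4Q = 69 + 0.4Q → Q* = 163.75, P* = 134.5.
At the ceiling P = 93, quantity supplied = (93 − 69)/0.4 = 60.
Willingness to pay at Q' = 60: 200 − 0.4·60 = 176.
ΔQ = 163.75 − 60 = 103.75; wedge = 176 − 93 = 83.
Welfare loss = ½ × 103.75 × 83 = 4305.625.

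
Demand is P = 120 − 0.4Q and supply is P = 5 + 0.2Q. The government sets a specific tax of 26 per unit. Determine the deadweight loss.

563.33

Competitive equilibrium: 120 − 0.4Q = 5 + 0.2Q → Q* = 191.6667, P* = 43.3333.
With the tax, the buyer price exceeds the seller price by 26: (120 − 0.4Q) − (5 + 0.2Q) = 26 → Q' = 148.3333.
ΔQ = 191.6667 − 148.3333 = 43.3334; the wedge equals the tax, 26.
DWL = ½ × 43.3334 × 26 = 563.33.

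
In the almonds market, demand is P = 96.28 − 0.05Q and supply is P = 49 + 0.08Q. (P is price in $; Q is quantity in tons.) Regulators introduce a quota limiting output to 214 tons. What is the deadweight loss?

Competitive equilibrium: 96.28 − 0.05Q = 49 + 0.08Q → Q* = 363.6923, P* = 78.0954.
At Q = 214: demand price = 96.28 − 0.05·214 = 85.58; supply price = 49 + 0.08·214 = 66.12.
ΔQ = 363.6923 − 214 = 149.6923; wedge = 85.58 − 66.12 = 19.46.
Welfare loss = ½ × 149.6923 × 19.46 = $1456.51.

$1456.51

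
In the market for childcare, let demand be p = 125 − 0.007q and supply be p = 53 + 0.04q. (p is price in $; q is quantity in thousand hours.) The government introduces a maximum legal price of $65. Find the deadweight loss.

Competitive equilibrium: 125 − 0.007q = 53 + 0.04q → q* = 1531.9149, p* = 114.2766.
At the ceiling p = 65, quantity supplied = (65 − 53)/0.04 = 300.
Willingness to pay at q' = 300: 125 − 0.007·300 = 122.9.
Δq = 1531.9149 − 300 = 1231.9149; wedge = 122.9 − 65 = 57.9.
Welfare loss = ½ × 1231.9149 × 57.9 = $35663.94 thousand.

$35663.94 thousand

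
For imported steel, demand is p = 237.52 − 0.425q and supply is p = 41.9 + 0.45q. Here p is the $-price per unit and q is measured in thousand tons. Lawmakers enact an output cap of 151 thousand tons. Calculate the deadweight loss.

$2303.78 thousand

Competitive equilibrium: 237.52 − 0.425q = 41.9 + 0.45q → q* = 223.5657, p* = 142.5046.
At q = 151: demand price = 237.52 − 0.425·151 = 173.345; supply price = 41.9 + 0.45·151 = 109.85.
Δq = 223.5657 − 151 = 72.5657; wedge = 173.345 − 109.85 = 63.495.
Deadweight loss = ½ × 72.5657 × 63.495 = $2303.78 thousand.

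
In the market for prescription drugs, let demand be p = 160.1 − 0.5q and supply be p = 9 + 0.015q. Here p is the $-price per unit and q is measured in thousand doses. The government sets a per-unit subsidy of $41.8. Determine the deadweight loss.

Competitive equilibrium: 160.1 − 0.5q = 9 + 0.015q → q* = 293.3981, p* = 13.401.
The subsidy lowers effective supply by 41.8: p = 0.015q − 32.8.
New quantity: 160.1 − 0.5q = 0.015q − 32.8 → q' = 374.5631.
Overproduction Δq = 374.5631 − 293.3981 = 81.165; wedge = subsidy = 41.8.
The triangle = ½ × 81.165 × 41.8 = $1696.35 thousand.

$1696.35 thousand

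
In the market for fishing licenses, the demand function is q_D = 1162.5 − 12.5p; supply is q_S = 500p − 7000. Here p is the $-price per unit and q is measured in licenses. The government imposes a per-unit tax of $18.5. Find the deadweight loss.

In inverse form: demand p = 93 − 0.08q, supply p = 14 + 0.002q.
Competitive equilibrium: 93 − 0.08q = 14 + 0.002q → q* = 963.4146, p* = 15.9268.
With the tax, the buyer price exceeds the seller price by 18.5: (93 − 0.08q) − (14 + 0.002q) = 18.5 → q' = 737.8049.
Δq = 963.4146 − 737.8049 = 225.6097; the wedge equals the tax, 18.5.
The triangle = ½ × 225.6097 × 18.5 = $2086.89.

$2086.89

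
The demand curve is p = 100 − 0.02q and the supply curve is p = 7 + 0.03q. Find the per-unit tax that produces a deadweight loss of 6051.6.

Competitive equilibrium: 100 − 0.02q = 7 + 0.03q → q* = 1860, p* = 62.8.
A tax t gives Δq = t/0.05 and wedge t, so DWL = t²/0.1.
t²/0.1 = 6051.6 → t² = 605.16 → t = 24.6.

24.6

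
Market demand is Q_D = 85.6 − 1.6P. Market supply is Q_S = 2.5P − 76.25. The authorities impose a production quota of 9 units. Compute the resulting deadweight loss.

In inverse form: demand P = 53.5 − 0.625Q, supply P = 30.5 + 0.4Q.
Competitive equilibrium: 53.5 − 0.625Q = 30.5 + 0.4Q → Q* = 22.439, P* = 39.4756.
At Q = 9: demand price = 53.5 − 0.625·9 = 47.875; supply price = 30.5 + 0.4·9 = 34.1.
ΔQ = 22.439 − 9 = 13.439; wedge = 47.875 − 34.1 = 13.775.
DWL = ½ × 13.439 × 13.775 = 92.56.

92.56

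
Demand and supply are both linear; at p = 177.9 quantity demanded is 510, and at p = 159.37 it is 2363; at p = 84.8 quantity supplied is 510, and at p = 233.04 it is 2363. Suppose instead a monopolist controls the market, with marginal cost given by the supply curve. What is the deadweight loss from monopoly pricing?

1073.39

Demand slope = (159.37 − 177.9)/(2363 − 510) = −0.01, so p = 183 − 0.01q.
Supply slope = (233.04 − 84.8)/(2363 − 510) = 0.08, so p = 44 + 0.08q.
Competitive equilibrium: 183 − 0.01q = 44 + 0.08q → q* = 1544.4444, p* = 167.5556.
Marginal revenue: MR = 183 − 0.02q. Set MR = MC: 183 − 0.02q = 44 + 0.08q → q_m = 1390.
Price p_m = 183 − 0.01·1390 = 169.1; MC(q_m) = 44 + 0.08·1390 = 155.2.
Competitive q* = 1544.4444, so Δq = 154.4444; wedge = 169.1 − 155.2 = 13.9.
The triangle = ½ × 154.4444 × 13.9 = 1073.39.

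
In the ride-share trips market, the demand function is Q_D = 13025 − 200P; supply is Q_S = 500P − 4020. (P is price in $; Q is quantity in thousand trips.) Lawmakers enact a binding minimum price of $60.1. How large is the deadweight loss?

In inverse form: demand P = 65.125 − 0.005Q, supply P = 8.04 + 0.002Q.
Competitive equilibrium: 65.125 − 0.005Q = 8.04 + 0.002Q → Q* = 8155, P* = 24.35.
At the floor P = 60.1, quantity demanded = (65.125 − 60.1)/0.005 = 1005.
Sellers' marginal cost at Q' = 1005: 8.04 + 0.002·1005 = 10.05.
ΔQ = 8155 − 1005 = 7150; wedge = 60.1 − 10.05 = 50.05.
The triangle = ½ × 7150 × 50.05 = $178928.75 thousand.

$178928.75 thousand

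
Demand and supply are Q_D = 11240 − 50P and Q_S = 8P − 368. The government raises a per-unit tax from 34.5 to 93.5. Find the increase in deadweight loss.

In inverse form: demand P = 224.8 − 0.02Q, supply P = 46 + 0.125Q.
Competitive equilibrium: 224.8 − 0.02Q = 46 + 0.125Q → Q* = 1233.1034, P* = 200.1379.
For a per-unit tax t: ΔQ = t/0.145, so DWL = ½·t·(t/0.145) = t²/0.29.
At t = 34.5: DWL = 4104.31. At t = 93.5: DWL = 30145.69.
Increase = 30145.69 − 4104.31 = 26041.38.

26041.38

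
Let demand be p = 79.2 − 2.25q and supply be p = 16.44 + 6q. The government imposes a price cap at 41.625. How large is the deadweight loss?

Competitive equilibrium: 79.2 − 2.25q = 16.44 + 6q → q* = 7.6073, p* = 62.0836.
At the ceiling p = 41.625, quantity supplied = (41.625 − 16.44)/6 = 4.1975.
Willingness to pay at q' = 4.1975: 79.2 − 2.25·4.1975 = 69.7556.
Δq = 7.6073 − 4.1975 = 3.4098; wedge = 69.7556 − 41.625 = 28.1306.
Deadweight loss = ½ × 3.4098 × 28.1306 = 47.96.

47.96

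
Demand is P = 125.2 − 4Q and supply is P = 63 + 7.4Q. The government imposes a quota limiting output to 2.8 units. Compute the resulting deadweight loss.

40.21

Competitive equilibrium: 125.2 − 4Q = 63 + 7.4Q → Q* = 5.4561, P* = 103.3754.
At Q = 2.8: demand price = 125.2 − 4·2.8 = 114; supply price = 63 + 7.4·2.8 = 83.72.
ΔQ = 5.4561 − 2.8 = 2.6561; wedge = 114 − 83.72 = 30.28.
Deadweight loss = ½ × 2.6561 × 30.28 = 40.21.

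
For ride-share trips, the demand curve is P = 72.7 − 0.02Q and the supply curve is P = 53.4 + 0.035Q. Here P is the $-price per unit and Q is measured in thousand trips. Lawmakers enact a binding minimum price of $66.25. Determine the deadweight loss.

$22.19 thousand

Competitive equilibrium: 72.7 − 0.02Q = 53.4 + 0.035Q → Q* = 350.9091, P* = 65.6818.
At the floor P = 66.25, quantity demanded = (72.7 − 66.25)/0.02 = 322.5.
Sellers' marginal cost at Q' = 322.5: 53.4 + 0.035·322.5 = 64.6875.
ΔQ = 350.9091 − 322.5 = 28.4091; wedge = 66.25 − 64.6875 = 1.5625.
Deadweight loss = ½ × 28.4091 × 1.5625 = $22.19 thousand.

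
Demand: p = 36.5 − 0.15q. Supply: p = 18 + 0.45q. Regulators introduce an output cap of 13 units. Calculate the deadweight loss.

Competitive equilibrium: 36.5 − 0.15q = 18 + 0.45q → q* = 30.8333, p* = 31.875.
At q = 13: demand price = 36.5 − 0.15·13 = 34.55; supply price = 18 + 0.45·13 = 23.85.
Δq = 30.8333 − 13 = 17.8333; wedge = 34.55 − 23.85 = 10.7.
DWL = ½ × 17.8333 × 10.7 = 95.41.

95.41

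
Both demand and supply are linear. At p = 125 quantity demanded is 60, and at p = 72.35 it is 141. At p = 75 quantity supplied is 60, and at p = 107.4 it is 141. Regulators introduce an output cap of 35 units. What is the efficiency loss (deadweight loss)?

Demand slope = (72.35 − 125)/(141 − 60) = −0.65, so p = 164 − 0.65q.
Supply slope = (107.4 − 75)/(141 − 60) = 0.4, so p = 51 + 0.4q.
Competitive equilibrium: 164 − 0.65q = 51 + 0.4q → q* = 107.619, p* = 94.0476.
At q = 35: demand price = 164 − 0.65·35 = 141.25; supply price = 51 + 0.4·35 = 65.
Δq = 107.619 − 35 = 72.619; wedge = 141.25 − 65 = 76.25.
Welfare loss = ½ × 72.619 × 76.25 = 2768.60.

2768.60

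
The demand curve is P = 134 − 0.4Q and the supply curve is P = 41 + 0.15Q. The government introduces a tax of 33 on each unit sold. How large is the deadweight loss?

Competitive equilibrium: 134 − 0.4Q = 41 + 0.15Q → Q* = 169.0909, P* = 66.3636.
With the tax, the buyer price exceeds the seller price by 33: (134 − 0.4Q) − (41 + 0.15Q) = 33 → Q' = 109.0909.
ΔQ = 169.0909 − 109.0909 = 60; the wedge equals the tax, 33.
Deadweight loss = ½ × 60 × 33 = 990.

990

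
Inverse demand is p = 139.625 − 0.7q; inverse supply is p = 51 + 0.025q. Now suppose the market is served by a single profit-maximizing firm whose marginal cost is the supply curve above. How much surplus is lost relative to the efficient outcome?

Competitive equilibrium: 139.625 − 0.7q = 51 + 0.025q → q* = 122.2414, p* = 54.056.
Marginal revenue: MR = 139.625 − 1.4q. Set MR = MC: 139.625 − 1.4q = 51 + 0.025q → q_m = 62.193.
Price p_m = 139.625 − 0.7·62.193 = 96.0899; MC(q_m) = 51 + 0.025·62.193 = 52.5548.
Competitive q* = 122.2414, so Δq = 60.0484; wedge = 96.0899 − 52.5548 = 43.5351.
The triangle = ½ × 60.0484 × 43.5351 = 1307.11.

1307.11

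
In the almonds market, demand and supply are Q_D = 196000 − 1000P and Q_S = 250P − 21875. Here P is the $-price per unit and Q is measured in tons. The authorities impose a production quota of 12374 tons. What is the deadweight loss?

In inverse form: demand P = 196 − 0.001Q, supply P = 87.5 + 0.004Q.
Competitive equilibrium: 196 − 0.001Q = 87.5 + 0.004Q → Q* = 21700, P* = 174.3.
At Q = 12374: demand price = 196 − 0.001·12374 = 183.626; supply price = 87.5 + 0.004·12374 = 136.996.
ΔQ = 21700 − 12374 = 9326; wedge = 183.626 − 136.996 = 46.63.
Welfare loss = ½ × 9326 × 46.63 = $217435.69.

$217435.69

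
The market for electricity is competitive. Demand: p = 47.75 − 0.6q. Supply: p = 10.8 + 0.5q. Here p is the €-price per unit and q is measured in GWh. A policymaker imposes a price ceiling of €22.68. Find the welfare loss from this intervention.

Competitive equilibrium: 47.75 − 0.6q = 10.8 + 0.5q → q* = 33.5909, p* = 27.5955.
At the ceiling p = 22.68, quantity supplied = (22.68 − 10.8)/0.5 = 23.76.
Willingness to pay at q' = 23.76: 47.75 − 0.6·23.76 = 33.494.
Δq = 33.5909 − 23.76 = 9.8309; wedge = 33.494 − 22.68 = 10.814.
Deadweight loss = ½ × 9.8309 × 10.814 = €53.16.

€53.16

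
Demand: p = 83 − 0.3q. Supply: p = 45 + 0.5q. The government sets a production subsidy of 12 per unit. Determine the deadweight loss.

Competitive equilibrium: 83 − 0.3q = 45 + 0.5q → q* = 47.5, p* = 68.75.
The subsidy lowers effective supply by 12: p = 33 + 0.5q.
New quantity: 83 − 0.3q = 33 + 0.5q → q' = 62.5.
Overproduction Δq = 62.5 − 47.5 = 15; wedge = subsidy = 12.
Deadweight loss = ½ × 15 × 12 = 90.

90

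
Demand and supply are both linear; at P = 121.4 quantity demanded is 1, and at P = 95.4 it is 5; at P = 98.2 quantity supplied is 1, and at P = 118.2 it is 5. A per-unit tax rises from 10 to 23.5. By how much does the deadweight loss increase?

19.66

Demand slope = (95.4 − 121.4)/(5 − 1) = −6.5, so P = 127.9 − 6.5Q.
Supply slope = (118.2 − 98.2)/(5 − 1) = 5, so P = 93.2 + 5Q.
Competitive equilibrium: 127.9 − 6.5Q = 93.2 + 5Q → Q* = 3.0174, P* = 108.287.
For a per-unit tax t: ΔQ = t/11.5, so DWL = ½·t·(t/11.5) = t²/23.
At t = 10: DWL = 4.348. At t = 23.5: DWL = 24.011.
Increase = 24.011 − 4.348 = 19.66.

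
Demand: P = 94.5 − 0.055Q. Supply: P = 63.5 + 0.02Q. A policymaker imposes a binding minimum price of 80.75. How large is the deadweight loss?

1000.42

Competitive equilibrium: 94.5 − 0.055Q = 63.5 + 0.02Q → Q* = 413.3333, P* = 71.7667.
At the floor P = 80.75, quantity demanded = (94.5 − 80.75)/0.055 = 250.
Sellers' marginal cost at Q' = 250: 63.5 + 0.02·250 = 68.5.
ΔQ = 413.3333 − 250 = 163.3333; wedge = 80.75 − 68.5 = 12.25.
Welfare loss = ½ × 163.3333 × 12.25 = 1000.42.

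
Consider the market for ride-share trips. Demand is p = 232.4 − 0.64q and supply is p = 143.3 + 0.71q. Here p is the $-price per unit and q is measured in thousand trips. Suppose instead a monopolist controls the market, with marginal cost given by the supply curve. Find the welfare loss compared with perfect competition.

$304.12 thousand

Competitive equilibrium: 232.4 − 0.64q = 143.3 + 0.71q → q* = 66, p* = 190.16.
Marginal revenue: MR = 232.4 − 1.28q. Set MR = MC: 232.4 − 1.28q = 143.3 + 0.71q → q_m = 44.7739.
Price p_m = 232.4 − 0.64·44.7739 = 203.7447; MC(q_m) = 143.3 + 0.71·44.7739 = 175.0895.
Competitive q* = 66, so Δq = 21.2261; wedge = 203.7447 − 175.0895 = 28.6552.
The triangle = ½ × 21.2261 × 28.6552 = $304.12 thousand.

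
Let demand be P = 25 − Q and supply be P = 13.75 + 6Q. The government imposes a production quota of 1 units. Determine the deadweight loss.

1.29

Competitive equilibrium: 25 − Q = 13.75 + 6Q → Q* = 1.6071, P* = 23.3929.
At Q = 1: demand price = 25 − 1·1 = 24; supply price = 13.75 + 6·1 = 19.75.
ΔQ = 1.6071 − 1 = 0.6071; wedge = 24 − 19.75 = 4.25.
The triangle = ½ × 0.6071 × 4.25 = 1.29.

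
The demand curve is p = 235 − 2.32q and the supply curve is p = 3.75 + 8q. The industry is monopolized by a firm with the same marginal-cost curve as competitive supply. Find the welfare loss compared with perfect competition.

87.28

Competitive equilibrium: 235 − 2.32q = 3.75 + 8q → q* = 22.4079, p* = 183.0136.
Marginal revenue: MR = 235 − 4.64q. Set MR = MC: 235 − 4.64q = 3.75 + 8q → q_m = 18.2951.
Price p_m = 235 − 2.32·18.2951 = 192.5554; MC(q_m) = 3.75 + 8·18.2951 = 150.1108.
Competitive q* = 22.4079, so Δq = 4.1128; wedge = 192.5554 − 150.1108 = 42.4446.
Deadweight loss = ½ × 4.1128 × 42.4446 = 87.28.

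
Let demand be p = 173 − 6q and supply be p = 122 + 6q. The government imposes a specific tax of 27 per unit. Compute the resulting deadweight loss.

Competitive equilibrium: 173 − 6q = 122 + 6q → q* = 4.25, p* = 147.5.
With the tax, the buyer price exceeds the seller price by 27: (173 − 6q) − (122 + 6q) = 27 → q' = 2.
Δq = 4.25 − 2 = 2.25; the wedge equals the tax, 27.
Welfare loss = ½ × 2.25 × 27 = 30.375.

30.375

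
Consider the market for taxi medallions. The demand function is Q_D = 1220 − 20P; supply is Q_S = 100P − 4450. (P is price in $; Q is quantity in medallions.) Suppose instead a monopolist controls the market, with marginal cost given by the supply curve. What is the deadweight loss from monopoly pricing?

In inverse form: demand P = 61 − 0.05Q, supply P = 44.5 + 0.01Q.
Competitive equilibrium: 61 − 0.05Q = 44.5 + 0.01Q → Q* = 275, P* = 47.25.
Marginal revenue: MR = 61 − 0.1Q. Set MR = MC: 61 − 0.1Q = 44.5 + 0.01Q → Q_m = 150.
Price P_m = 61 − 0.05·150 = 53.5; MC(Q_m) = 44.5 + 0.01·150 = 46.
Competitive Q* = 275, so ΔQ = 125; wedge = 53.5 − 46 = 7.5.
Welfare loss = ½ × 125 × 7.5 = $468.75.

$468.75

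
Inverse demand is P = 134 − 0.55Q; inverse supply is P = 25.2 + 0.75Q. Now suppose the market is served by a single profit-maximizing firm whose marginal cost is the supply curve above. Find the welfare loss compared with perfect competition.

402.41

Competitive equilibrium: 134 − 0.55Q = 25.2 + 0.75Q → Q* = 83.6923, P* = 87.9692.
Marginal revenue: MR = 134 − 1.1Q. Set MR = MC: 134 − 1.1Q = 25.2 + 0.75Q → Q_m = 58.8108.
Price P_m = 134 − 0.55·58.8108 = 101.6541; MC(Q_m) = 25.2 + 0.75·58.8108 = 69.3081.
Competitive Q* = 83.6923, so ΔQ = 24.8815; wedge = 101.6541 − 69.3081 = 32.346.
DWL = ½ × 24.8815 × 32.346 = 402.41.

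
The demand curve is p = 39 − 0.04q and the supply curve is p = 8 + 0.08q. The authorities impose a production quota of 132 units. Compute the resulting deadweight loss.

Competitive equilibrium: 39 − 0.04q = 8 + 0.08q → q* = 258.3333, p* = 28.6667.
At q = 132: demand price = 39 − 0.04·132 = 33.72; supply price = 8 + 0.08·132 = 18.56.
Δq = 258.3333 − 132 = 126.3333; wedge = 33.72 − 18.56 = 15.16.
Deadweight loss = ½ × 126.3333 × 15.16 = 957.61.

957.61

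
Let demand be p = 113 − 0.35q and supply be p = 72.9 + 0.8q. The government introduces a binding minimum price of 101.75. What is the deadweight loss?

Competitive equilibrium: 113 − 0.35q = 72.9 + 0.8q → q* = 34.8696, p* = 100.7957.
At the floor p = 101.75, quantity demanded = (113 − 101.75)/0.35 = 32.1429.
Sellers' marginal cost at q' = 32.1429: 72.9 + 0.8·32.1429 = 98.6143.
Δq = 34.8696 − 32.1429 = 2.7267; wedge = 101.75 − 98.6143 = 3.1357.
Deadweight loss = ½ × 2.7267 × 3.1357 = 4.28.

4.28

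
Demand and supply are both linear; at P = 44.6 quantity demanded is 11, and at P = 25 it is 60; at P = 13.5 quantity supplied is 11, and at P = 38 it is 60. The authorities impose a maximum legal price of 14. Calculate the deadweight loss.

Demand slope = (25 − 44.6)/(60 − 11) = −0.4, so P = 49 − 0.4Q.
Supply slope = (38 − 13.5)/(60 − 11) = 0.5, so P = 8 + 0.5Q.
Competitive equilibrium: 49 − 0.4Q = 8 + 0.5Q → Q* = 45.5556, P* = 30.7778.
At the ceiling P = 14, quantity supplied = (14 − 8)/0.5 = 12.
Willingness to pay at Q' = 12: 49 − 0.4·12 = 44.2.
ΔQ = 45.5556 − 12 = 33.5556; wedge = 44.2 − 14 = 30.2.
Welfare loss = ½ × 33.5556 × 30.2 = 506.69.

506.69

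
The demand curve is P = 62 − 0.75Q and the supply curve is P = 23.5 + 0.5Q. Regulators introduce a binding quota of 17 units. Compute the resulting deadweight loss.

Competitive equilibrium: 62 − 0.75Q = 23.5 + 0.5Q → Q* = 30.8, P* = 38.9.
At Q = 17: demand price = 62 − 0.75·17 = 49.25; supply price = 23.5 + 0.5·17 = 32.
ΔQ = 30.8 − 17 = 13.8; wedge = 49.25 − 32 = 17.25.
The triangle = ½ × 13.8 × 17.25 = 119.025.

119.025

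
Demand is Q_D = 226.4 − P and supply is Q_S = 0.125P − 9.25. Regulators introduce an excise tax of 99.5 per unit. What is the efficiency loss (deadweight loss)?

In inverse form: demand P = 226.4 − Q, supply P = 74 + 8Q.
Competitive equilibrium: 226.4 − Q = 74 + 8Q → Q* = 16.9333, P* = 209.4667.
With the tax, the buyer price exceeds the seller price by 99.5: (226.4 − Q) − (74 + 8Q) = 99.5 → Q' = 5.8778.
ΔQ = 16.9333 − 5.8778 = 11.0555; the wedge equals the tax, 99.5.
The triangle = ½ × 11.0555 × 99.5 = 550.01.

550.01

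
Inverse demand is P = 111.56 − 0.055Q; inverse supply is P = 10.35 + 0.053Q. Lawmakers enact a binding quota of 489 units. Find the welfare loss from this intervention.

Competitive equilibrium: 111.56 − 0.055Q = 10.35 + 0.053Q → Q* = 937.1296, P* = 60.0179.
At Q = 489: demand price = 111.56 − 0.055·489 = 84.665; supply price = 10.35 + 0.053·489 = 36.267.
ΔQ = 937.1296 − 489 = 448.1296; wedge = 84.665 − 36.267 = 48.398.
DWL = ½ × 448.1296 × 48.398 = 10844.29.

10844.29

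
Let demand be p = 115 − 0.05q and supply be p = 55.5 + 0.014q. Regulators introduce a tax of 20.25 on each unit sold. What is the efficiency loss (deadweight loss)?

3203.61

Competitive equilibrium: 115 − 0.05q = 55.5 + 0.014q → q* = 929.6875, p* = 68.5156.
With the tax, the buyer price exceeds the seller price by 20.25: (115 − 0.05q) − (55.5 + 0.014q) = 20.25 → q' = 613.2813.
Δq = 929.6875 − 613.2813 = 316.4062; the wedge equals the tax, 20.25.
The triangle = ½ × 316.4062 × 20.25 = 3203.61.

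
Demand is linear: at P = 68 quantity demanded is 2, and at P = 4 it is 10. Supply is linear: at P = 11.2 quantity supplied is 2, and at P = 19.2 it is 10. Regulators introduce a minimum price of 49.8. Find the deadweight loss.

73.31

Demand slope = (4 − 68)/(10 − 2) = −8, so P = 84 − 8Q.
Supply slope = (19.2 − 11.2)/(10 − 2) = 1, so P = 9.2 + Q.
Competitive equilibrium: 84 − 8Q = 9.2 + Q → Q* = 8.3111, P* = 17.5111.
At the floor P = 49.8, quantity demanded = (84 − 49.8)/8 = 4.275.
Sellers' marginal cost at Q' = 4.275: 9.2 + 1·4.275 = 13.475.
ΔQ = 8.3111 − 4.275 = 4.0361; wedge = 49.8 − 13.475 = 36.325.
DWL = ½ × 4.0361 × 36.325 = 73.31.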